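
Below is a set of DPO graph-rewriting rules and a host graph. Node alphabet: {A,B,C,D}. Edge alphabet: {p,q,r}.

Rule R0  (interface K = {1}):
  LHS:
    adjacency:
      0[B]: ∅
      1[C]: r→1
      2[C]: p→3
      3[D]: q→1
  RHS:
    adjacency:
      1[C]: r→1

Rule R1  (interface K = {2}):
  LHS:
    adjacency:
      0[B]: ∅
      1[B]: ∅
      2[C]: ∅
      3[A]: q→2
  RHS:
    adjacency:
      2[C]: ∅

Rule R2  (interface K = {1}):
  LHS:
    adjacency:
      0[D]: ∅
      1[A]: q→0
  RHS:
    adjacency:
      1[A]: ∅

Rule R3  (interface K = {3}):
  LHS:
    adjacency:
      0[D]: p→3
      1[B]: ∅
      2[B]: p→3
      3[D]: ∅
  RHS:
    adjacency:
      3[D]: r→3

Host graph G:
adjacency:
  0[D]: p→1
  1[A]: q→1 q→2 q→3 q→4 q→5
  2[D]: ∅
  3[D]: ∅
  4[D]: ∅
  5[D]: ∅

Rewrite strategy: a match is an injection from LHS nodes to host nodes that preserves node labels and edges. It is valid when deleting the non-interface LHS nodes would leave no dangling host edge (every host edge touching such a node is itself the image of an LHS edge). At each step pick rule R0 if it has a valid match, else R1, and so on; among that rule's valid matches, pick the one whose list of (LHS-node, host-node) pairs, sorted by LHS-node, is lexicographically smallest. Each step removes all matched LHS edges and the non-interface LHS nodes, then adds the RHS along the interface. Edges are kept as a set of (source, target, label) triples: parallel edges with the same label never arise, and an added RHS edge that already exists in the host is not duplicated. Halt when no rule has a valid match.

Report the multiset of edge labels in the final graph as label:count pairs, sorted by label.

initial: |V|=6 |E|=6  E = 0-p->1 1-q->1 1-q->2 1-q->3 1-q->4 1-q->5
step 1: apply R2 at {0↦2, 1↦1}  → |V|=5 |E|=5  E = 0-p->1 1-q->1 1-q->3 1-q->4 1-q->5
step 2: apply R2 at {0↦3, 1↦1}  → |V|=4 |E|=4  E = 0-p->1 1-q->1 1-q->4 1-q->5
step 3: apply R2 at {0↦4, 1↦1}  → |V|=3 |E|=3  E = 0-p->1 1-q->1 1-q->5
step 4: apply R2 at {0↦5, 1↦1}  → |V|=2 |E|=2  E = 0-p->1 1-q->1
halt: no rule applies after step 4
NF edges: [(0, 1, 'p'), (1, 1, 'q')]

Answer: p:1 q:1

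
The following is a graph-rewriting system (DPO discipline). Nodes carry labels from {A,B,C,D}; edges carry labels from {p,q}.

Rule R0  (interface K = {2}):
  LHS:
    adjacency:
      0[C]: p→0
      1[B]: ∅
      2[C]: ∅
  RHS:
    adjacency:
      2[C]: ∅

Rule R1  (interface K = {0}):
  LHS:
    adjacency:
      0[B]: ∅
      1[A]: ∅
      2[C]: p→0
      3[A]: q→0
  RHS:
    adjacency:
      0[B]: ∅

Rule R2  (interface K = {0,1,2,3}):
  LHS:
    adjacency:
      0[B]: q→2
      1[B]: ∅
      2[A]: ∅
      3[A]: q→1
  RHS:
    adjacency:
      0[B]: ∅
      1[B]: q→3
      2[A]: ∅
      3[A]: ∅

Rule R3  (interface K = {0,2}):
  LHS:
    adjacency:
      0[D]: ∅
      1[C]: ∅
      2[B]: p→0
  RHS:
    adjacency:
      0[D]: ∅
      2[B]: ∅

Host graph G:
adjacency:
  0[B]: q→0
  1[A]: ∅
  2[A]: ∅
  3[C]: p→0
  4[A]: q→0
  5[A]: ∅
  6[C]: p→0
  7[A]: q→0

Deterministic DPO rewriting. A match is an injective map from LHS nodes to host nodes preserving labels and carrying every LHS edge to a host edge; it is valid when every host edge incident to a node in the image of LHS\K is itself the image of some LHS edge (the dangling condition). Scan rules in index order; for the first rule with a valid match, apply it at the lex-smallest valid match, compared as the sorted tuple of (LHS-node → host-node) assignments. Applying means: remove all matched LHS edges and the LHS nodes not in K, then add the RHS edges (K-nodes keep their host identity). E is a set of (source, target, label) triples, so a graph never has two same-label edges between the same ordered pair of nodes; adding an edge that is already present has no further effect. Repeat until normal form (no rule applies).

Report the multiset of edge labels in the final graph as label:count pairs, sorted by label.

Answer: q:1

Steps:
initial: |V|=8 |E|=5  E = 0-q->0 3-p->0 4-q->0 6-p->0 7-q->0
step 1: apply R1 at {0↦0, 1↦1, 2↦3, 3↦4}  → |V|=5 |E|=3  E = 0-q->0 6-p->0 7-q->0
step 2: apply R1 at {0↦0, 1↦2, 2↦6, 3↦7}  → |V|=2 |E|=1  E = 0-q->0
halt: no rule applies after step 2
NF edges: [(0, 0, 'q')]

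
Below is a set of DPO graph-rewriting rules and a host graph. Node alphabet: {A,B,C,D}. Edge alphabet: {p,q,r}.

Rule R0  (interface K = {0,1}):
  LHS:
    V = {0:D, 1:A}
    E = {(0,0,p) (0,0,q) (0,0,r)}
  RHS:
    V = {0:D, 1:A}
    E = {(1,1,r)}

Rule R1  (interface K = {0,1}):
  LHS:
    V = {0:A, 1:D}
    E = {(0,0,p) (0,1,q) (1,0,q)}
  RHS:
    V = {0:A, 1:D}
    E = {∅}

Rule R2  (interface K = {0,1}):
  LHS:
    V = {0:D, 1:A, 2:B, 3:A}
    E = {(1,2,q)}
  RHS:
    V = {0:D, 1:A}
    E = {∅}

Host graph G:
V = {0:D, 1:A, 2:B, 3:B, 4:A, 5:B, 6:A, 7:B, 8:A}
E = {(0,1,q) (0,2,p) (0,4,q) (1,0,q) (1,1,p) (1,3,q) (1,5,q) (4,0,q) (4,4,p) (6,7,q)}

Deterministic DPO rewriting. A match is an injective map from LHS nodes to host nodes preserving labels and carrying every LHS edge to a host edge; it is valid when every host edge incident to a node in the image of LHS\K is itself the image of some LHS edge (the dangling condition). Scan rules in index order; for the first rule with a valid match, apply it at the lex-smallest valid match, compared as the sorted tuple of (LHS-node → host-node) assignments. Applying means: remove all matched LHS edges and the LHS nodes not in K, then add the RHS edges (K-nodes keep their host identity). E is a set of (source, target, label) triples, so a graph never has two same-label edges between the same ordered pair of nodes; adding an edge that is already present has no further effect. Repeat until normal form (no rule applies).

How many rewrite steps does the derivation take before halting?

Answer: 5

Rewrite trace:
[0] host  ⇒  9 nodes, 10 edges  {0-q->1 0-p->2 0-q->4 1-q->0 1-p->1 1-q->3 1-q->5 4-q->0 4-p->4 6-q->7}
[1] R1 @ {0↦1, 1↦0}  ⇒  9 nodes, 7 edges  {0-p->2 0-q->4 1-q->3 1-q->5 4-q->0 4-p->4 6-q->7}
[2] R1 @ {0↦4, 1↦0}  ⇒  9 nodes, 4 edges  {0-p->2 1-q->3 1-q->5 6-q->7}
[3] R2 @ {0↦0, 1↦1, 2↦3, 3↦4}  ⇒  7 nodes, 3 edges  {0-p->2 1-q->5 6-q->7}
[4] R2 @ {0↦0, 1↦1, 2↦5, 3↦8}  ⇒  5 nodes, 2 edges  {0-p->2 6-q->7}
[5] R2 @ {0↦0, 1↦6, 2↦7, 3↦1}  ⇒  3 nodes, 1 edges  {0-p->2}
halt: no rule applies after step 5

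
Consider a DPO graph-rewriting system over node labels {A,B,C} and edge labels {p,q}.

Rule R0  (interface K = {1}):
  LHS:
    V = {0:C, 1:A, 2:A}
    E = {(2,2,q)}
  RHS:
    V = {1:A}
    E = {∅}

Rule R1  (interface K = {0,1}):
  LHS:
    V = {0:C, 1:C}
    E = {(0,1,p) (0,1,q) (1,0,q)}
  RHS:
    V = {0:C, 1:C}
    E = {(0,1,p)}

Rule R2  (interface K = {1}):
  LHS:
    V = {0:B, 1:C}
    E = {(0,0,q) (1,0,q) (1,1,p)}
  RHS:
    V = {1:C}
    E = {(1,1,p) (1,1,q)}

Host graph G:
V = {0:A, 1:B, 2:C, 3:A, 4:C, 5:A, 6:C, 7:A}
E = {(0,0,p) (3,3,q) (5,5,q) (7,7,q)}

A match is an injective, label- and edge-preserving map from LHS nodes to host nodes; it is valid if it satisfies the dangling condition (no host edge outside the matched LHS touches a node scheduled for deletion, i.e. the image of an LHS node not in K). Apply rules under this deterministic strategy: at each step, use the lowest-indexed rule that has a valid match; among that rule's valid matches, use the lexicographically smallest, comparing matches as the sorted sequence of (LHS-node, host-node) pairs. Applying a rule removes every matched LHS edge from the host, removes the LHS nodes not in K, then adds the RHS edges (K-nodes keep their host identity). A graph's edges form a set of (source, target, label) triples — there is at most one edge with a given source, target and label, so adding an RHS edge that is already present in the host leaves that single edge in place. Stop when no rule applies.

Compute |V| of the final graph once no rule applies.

Answer: 2

Derivation:
[0] host  ⇒  8 nodes, 4 edges  {0-p->0 3-q->3 5-q->5 7-q->7}
[1] R0 @ {0↦2, 1↦0, 2↦3}  ⇒  6 nodes, 3 edges  {0-p->0 5-q->5 7-q->7}
[2] R0 @ {0↦4, 1↦0, 2↦5}  ⇒  4 nodes, 2 edges  {0-p->0 7-q->7}
[3] R0 @ {0↦6, 1↦0, 2↦7}  ⇒  2 nodes, 1 edges  {0-p->0}
normal form: no rule applies after step 3
NF nodes: {0:A, 1:B}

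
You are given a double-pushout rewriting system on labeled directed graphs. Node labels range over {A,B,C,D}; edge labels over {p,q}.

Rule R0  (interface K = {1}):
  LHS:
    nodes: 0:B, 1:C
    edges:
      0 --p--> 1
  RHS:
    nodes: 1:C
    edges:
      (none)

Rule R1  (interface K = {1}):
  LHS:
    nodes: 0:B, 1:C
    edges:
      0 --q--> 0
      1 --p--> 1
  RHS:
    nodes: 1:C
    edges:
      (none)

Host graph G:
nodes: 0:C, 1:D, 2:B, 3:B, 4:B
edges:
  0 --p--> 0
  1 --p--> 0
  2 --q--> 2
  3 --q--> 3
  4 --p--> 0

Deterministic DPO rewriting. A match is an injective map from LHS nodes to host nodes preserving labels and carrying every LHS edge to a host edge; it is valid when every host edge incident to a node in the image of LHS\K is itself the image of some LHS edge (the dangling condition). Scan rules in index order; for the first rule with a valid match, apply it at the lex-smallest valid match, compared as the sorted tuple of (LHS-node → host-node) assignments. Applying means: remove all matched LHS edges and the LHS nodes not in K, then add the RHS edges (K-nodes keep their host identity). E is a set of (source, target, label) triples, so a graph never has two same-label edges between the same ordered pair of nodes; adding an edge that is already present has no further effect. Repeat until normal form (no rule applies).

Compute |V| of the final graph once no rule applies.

Answer: 3

Steps:
start.  V:5 E:5  edges: 0-p->0 1-p->0 2-q->2 3-q->3 4-p->0
1. fire R0 via {0↦4, 1↦0}  →  V:4 E:4  edges: 0-p->0 1-p->0 2-q->2 3-q->3
2. fire R1 via {0↦2, 1↦0}  →  V:3 E:2  edges: 1-p->0 3-q->3
final graph: no rule applies after step 2
NF nodes: {0:C, 1:D, 3:B}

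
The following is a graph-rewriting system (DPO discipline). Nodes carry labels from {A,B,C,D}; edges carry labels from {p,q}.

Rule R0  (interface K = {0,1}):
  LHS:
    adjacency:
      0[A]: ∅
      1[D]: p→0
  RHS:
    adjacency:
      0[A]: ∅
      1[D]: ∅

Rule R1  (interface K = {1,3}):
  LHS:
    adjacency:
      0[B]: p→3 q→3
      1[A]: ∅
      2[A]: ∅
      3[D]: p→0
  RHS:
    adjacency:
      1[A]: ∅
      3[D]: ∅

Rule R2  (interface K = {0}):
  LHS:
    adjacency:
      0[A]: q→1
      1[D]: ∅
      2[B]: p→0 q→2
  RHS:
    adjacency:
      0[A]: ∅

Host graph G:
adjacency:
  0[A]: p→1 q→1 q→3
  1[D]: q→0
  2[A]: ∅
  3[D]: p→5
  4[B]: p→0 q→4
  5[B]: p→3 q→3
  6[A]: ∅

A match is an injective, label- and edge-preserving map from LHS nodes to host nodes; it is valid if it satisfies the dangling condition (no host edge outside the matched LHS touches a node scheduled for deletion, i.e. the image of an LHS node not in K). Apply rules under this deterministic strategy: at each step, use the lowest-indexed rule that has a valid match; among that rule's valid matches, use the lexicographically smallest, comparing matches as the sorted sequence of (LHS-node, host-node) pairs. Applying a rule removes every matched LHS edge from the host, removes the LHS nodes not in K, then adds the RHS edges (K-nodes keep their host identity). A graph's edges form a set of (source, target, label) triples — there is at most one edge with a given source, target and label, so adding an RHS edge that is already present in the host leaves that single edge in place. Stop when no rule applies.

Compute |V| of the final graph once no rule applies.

initial: |V|=7 |E|=9  E = 0-p->1 0-q->1 0-q->3 1-q->0 3-p->5 4-p->0 4-q->4 5-p->3 5-q->3
step 1: apply R1 at {0↦5, 1↦0, 2↦2, 3↦3}  → |V|=5 |E|=6  E = 0-p->1 0-q->1 0-q->3 1-q->0 4-p->0 4-q->4
step 2: apply R2 at {0↦0, 1↦3, 2↦4}  → |V|=3 |E|=3  E = 0-p->1 0-q->1 1-q->0
normal form: no rule applies after step 2
NF nodes: {0:A, 1:D, 6:A}

Answer: 3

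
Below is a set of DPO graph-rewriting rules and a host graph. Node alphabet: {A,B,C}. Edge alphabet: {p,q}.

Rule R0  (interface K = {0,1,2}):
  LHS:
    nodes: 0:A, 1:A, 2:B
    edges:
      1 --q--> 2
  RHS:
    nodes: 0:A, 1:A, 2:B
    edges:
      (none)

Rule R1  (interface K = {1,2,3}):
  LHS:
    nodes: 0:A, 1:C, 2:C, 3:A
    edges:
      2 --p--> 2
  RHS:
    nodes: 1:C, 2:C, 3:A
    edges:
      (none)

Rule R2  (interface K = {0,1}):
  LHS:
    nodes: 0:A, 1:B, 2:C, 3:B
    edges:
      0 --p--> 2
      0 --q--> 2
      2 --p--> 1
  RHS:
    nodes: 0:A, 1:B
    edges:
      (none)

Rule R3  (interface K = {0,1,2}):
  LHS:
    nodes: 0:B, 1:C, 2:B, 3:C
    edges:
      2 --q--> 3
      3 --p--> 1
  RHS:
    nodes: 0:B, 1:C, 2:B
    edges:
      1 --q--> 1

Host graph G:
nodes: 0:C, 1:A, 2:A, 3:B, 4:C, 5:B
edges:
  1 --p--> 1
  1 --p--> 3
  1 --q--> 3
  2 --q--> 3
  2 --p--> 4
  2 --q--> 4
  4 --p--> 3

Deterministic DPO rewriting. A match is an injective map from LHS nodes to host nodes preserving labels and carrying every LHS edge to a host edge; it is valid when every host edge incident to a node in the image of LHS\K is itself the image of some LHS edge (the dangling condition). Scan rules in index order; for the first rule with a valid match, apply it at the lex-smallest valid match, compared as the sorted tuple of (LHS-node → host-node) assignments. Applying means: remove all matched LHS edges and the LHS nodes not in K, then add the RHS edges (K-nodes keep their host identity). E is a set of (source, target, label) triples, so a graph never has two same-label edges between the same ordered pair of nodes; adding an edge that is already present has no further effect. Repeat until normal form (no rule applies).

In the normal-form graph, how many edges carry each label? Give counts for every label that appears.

initial: |V|=6 |E|=7  E = 1-p->1 1-p->3 1-q->3 2-q->3 2-p->4 2-q->4 4-p->3
step 1: apply R0 at {0↦1, 1↦2, 2↦3}  → |V|=6 |E|=6  E = 1-p->1 1-p->3 1-q->3 2-p->4 2-q->4 4-p->3
step 2: apply R0 at {0↦2, 1↦1, 2↦3}  → |V|=6 |E|=5  E = 1-p->1 1-p->3 2-p->4 2-q->4 4-p->3
step 3: apply R2 at {0↦2, 1↦3, 2↦4, 3↦5}  → |V|=4 |E|=2  E = 1-p->1 1-p->3
halt: no rule applies after step 3
NF edges: [(1, 1, 'p'), (1, 3, 'p')]

Answer: p:2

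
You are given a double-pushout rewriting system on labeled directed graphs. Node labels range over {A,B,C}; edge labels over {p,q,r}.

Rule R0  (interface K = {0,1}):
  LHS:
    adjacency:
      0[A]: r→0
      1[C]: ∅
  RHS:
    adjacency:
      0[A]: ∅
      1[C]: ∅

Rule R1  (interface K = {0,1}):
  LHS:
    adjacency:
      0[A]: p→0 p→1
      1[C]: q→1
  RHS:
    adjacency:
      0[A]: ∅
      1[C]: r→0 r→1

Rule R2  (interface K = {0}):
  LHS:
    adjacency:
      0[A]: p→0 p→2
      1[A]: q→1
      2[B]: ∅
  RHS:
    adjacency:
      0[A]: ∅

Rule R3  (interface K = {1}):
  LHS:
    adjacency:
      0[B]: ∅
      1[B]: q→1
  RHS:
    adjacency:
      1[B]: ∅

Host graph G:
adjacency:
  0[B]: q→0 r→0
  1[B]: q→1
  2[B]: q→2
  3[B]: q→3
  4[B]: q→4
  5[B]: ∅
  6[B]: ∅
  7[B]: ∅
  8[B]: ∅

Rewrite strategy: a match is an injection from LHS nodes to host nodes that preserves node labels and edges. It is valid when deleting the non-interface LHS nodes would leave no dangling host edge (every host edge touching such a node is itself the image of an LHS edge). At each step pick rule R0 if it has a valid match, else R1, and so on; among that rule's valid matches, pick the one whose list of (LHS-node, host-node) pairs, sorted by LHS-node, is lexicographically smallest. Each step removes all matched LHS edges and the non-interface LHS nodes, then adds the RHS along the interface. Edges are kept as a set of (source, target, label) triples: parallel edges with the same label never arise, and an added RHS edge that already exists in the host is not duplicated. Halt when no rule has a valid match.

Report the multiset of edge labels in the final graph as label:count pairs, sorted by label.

Answer: r:1

Steps:
start.  V:9 E:6  edges: 0-q->0 0-r->0 1-q->1 2-q->2 3-q->3 4-q->4
1. fire R3 via {0↦5, 1↦0}  →  V:8 E:5  edges: 0-r->0 1-q->1 2-q->2 3-q->3 4-q->4
2. fire R3 via {0↦6, 1↦1}  →  V:7 E:4  edges: 0-r->0 2-q->2 3-q->3 4-q->4
3. fire R3 via {0↦1, 1↦2}  →  V:6 E:3  edges: 0-r->0 3-q->3 4-q->4
4. fire R3 via {0↦2, 1↦3}  →  V:5 E:2  edges: 0-r->0 4-q->4
5. fire R3 via {0↦3, 1↦4}  →  V:4 E:1  edges: 0-r->0
final graph: no rule applies after step 5
NF edges: [(0, 0, 'r')]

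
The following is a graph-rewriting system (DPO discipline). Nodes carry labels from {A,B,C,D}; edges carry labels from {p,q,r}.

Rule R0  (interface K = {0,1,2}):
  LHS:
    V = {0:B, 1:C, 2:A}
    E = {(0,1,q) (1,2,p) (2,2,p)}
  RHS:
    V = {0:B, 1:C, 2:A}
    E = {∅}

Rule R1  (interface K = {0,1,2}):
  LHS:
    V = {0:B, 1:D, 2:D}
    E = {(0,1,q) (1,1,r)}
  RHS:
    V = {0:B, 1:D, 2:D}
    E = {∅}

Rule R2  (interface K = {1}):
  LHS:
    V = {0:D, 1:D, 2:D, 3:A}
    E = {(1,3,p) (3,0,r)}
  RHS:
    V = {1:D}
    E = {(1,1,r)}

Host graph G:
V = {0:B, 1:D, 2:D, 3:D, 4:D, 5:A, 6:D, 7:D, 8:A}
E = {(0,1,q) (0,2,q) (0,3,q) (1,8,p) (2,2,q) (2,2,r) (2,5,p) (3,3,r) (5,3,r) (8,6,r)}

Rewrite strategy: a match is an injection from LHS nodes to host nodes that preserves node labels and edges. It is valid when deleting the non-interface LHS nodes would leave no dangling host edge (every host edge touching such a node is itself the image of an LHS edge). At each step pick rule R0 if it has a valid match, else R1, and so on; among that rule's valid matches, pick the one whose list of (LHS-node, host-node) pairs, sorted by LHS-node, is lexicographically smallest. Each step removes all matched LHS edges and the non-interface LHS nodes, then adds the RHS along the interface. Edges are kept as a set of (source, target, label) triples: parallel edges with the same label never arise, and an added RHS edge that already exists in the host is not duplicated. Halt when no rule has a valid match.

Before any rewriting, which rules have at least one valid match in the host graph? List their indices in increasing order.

R0: no valid match — LHS pattern not found
R1: 10 valid matches — {0↦0, 1↦2, 2↦1}, {0↦0, 1↦2, 2↦3}, {0↦0, 1↦2, 2↦4} (+7 more)
R2: 2 valid matches — {0↦6, 1↦1, 2↦4, 3↦8}, {0↦6, 1↦1, 2↦7, 3↦8}

Answer: [R1,R2]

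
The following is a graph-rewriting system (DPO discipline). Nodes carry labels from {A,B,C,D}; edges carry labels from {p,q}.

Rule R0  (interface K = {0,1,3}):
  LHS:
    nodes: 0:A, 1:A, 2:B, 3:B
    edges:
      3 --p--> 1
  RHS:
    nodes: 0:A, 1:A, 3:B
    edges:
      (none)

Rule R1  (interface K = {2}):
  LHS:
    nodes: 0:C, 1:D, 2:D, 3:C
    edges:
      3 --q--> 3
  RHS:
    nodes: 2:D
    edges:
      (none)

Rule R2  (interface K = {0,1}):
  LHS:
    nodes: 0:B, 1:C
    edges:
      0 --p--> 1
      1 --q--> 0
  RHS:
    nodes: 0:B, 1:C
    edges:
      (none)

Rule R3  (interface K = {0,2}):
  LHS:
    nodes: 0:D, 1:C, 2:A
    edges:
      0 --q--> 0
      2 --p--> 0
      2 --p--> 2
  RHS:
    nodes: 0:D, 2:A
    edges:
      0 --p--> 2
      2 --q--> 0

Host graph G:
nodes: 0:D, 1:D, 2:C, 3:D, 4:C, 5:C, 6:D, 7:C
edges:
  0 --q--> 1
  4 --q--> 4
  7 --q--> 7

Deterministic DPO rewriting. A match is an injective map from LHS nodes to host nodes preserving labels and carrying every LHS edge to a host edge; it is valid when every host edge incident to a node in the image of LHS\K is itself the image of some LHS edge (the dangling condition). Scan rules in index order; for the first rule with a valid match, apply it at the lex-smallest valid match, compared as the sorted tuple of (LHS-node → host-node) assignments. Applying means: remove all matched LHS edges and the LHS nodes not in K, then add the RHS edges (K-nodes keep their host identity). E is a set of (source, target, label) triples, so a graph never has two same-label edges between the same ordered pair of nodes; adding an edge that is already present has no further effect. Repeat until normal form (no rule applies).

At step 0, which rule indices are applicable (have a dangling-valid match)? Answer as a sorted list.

R0: no valid match — LHS pattern not found
R1: 24 valid matches — {0↦2, 1↦3, 2↦0, 3↦4}, {0↦2, 1↦3, 2↦0, 3↦7}, {0↦2, 1↦3, 2↦1, 3↦4} (+21 more)
R2: no valid match — LHS pattern not found
R3: no valid match — LHS pattern not found

Answer: [R1]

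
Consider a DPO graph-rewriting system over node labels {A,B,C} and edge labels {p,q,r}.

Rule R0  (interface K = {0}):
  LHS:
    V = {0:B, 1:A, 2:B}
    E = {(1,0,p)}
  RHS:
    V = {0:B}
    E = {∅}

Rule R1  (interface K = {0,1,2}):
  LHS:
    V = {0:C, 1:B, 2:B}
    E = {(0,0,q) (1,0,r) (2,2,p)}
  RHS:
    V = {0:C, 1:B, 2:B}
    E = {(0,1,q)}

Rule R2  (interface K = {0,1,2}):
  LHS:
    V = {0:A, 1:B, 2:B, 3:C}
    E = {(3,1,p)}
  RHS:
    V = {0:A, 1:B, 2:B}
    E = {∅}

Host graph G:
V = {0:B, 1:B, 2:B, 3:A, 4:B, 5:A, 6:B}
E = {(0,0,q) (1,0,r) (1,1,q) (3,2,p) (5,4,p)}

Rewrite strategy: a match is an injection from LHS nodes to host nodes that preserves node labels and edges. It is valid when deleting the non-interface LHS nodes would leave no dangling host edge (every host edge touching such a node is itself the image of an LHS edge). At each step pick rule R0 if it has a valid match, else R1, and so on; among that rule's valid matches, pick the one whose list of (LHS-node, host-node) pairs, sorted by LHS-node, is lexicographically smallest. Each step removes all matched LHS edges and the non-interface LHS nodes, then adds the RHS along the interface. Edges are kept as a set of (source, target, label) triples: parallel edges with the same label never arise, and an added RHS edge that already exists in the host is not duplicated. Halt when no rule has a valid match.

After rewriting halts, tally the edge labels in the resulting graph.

[0] host  ⇒  7 nodes, 5 edges  {0-q->0 1-r->0 1-q->1 3-p->2 5-p->4}
[1] R0 @ {0↦2, 1↦3, 2↦6}  ⇒  5 nodes, 4 edges  {0-q->0 1-r->0 1-q->1 5-p->4}
[2] R0 @ {0↦4, 1↦5, 2↦2}  ⇒  3 nodes, 3 edges  {0-q->0 1-r->0 1-q->1}
final graph: no rule applies after step 2
NF edges: [(0, 0, 'q'), (1, 0, 'r'), (1, 1, 'q')]

Answer: q:2 r:1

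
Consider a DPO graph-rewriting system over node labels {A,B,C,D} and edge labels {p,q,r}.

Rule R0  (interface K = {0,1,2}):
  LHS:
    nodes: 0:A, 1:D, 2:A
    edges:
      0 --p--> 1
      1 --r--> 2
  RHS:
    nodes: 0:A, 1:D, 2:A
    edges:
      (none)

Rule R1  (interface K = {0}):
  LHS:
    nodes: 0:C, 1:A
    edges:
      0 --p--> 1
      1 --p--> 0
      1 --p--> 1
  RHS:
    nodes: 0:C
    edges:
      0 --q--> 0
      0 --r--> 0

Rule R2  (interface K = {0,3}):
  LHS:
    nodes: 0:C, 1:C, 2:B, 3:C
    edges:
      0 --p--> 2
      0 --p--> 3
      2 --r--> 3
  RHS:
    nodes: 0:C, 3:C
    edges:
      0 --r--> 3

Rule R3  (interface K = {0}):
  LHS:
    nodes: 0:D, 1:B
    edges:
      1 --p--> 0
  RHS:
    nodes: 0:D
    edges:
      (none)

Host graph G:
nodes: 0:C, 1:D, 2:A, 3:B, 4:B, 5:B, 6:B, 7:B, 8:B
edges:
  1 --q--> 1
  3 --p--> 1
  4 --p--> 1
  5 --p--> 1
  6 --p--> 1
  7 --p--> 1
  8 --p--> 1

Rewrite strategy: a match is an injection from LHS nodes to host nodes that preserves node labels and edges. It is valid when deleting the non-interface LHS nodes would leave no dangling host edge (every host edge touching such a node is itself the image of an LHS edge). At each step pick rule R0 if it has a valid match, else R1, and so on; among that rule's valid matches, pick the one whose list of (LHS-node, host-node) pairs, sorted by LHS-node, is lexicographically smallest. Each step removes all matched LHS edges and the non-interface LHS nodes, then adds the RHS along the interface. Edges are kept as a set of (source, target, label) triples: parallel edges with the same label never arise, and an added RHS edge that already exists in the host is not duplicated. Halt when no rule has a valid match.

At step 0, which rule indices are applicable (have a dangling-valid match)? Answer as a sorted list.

Answer: [R3]

Derivation:
R0: no valid match — LHS pattern not found
R1: no valid match — LHS pattern not found
R2: no valid match — LHS pattern not found
R3: 6 valid matches — {0↦1, 1↦3}, {0↦1, 1↦4}, {0↦1, 1↦5} (+3 more)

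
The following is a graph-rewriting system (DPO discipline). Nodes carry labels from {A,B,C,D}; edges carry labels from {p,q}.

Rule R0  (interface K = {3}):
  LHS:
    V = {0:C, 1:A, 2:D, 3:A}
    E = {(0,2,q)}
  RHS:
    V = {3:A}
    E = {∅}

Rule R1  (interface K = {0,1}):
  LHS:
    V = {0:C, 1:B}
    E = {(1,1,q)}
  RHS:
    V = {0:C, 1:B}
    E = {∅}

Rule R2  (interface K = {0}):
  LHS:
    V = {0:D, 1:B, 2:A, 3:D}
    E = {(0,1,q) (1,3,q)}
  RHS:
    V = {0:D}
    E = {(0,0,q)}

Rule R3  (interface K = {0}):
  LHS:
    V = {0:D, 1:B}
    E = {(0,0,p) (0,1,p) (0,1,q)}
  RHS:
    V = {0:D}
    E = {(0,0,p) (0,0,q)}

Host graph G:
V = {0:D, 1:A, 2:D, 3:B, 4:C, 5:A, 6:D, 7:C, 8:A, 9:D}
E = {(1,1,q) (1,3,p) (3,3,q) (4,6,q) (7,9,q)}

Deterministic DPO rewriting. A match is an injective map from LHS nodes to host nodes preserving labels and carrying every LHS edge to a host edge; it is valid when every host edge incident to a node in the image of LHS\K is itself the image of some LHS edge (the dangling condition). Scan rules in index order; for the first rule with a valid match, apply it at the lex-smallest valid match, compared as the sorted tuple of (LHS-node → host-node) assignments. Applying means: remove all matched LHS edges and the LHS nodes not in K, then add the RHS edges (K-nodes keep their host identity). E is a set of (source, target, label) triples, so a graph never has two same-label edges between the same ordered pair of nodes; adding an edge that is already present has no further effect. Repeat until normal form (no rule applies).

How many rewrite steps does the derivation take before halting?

initial: |V|=10 |E|=5  E = 1-q->1 1-p->3 3-q->3 4-q->6 7-q->9
step 1: apply R0 at {0↦4, 1↦5, 2↦6, 3↦1}  → |V|=7 |E|=4  E = 1-q->1 1-p->3 3-q->3 7-q->9
step 2: apply R0 at {0↦7, 1↦8, 2↦9, 3↦1}  → |V|=4 |E|=3  E = 1-q->1 1-p->3 3-q->3
normal form: no rule applies after step 2

Answer: 2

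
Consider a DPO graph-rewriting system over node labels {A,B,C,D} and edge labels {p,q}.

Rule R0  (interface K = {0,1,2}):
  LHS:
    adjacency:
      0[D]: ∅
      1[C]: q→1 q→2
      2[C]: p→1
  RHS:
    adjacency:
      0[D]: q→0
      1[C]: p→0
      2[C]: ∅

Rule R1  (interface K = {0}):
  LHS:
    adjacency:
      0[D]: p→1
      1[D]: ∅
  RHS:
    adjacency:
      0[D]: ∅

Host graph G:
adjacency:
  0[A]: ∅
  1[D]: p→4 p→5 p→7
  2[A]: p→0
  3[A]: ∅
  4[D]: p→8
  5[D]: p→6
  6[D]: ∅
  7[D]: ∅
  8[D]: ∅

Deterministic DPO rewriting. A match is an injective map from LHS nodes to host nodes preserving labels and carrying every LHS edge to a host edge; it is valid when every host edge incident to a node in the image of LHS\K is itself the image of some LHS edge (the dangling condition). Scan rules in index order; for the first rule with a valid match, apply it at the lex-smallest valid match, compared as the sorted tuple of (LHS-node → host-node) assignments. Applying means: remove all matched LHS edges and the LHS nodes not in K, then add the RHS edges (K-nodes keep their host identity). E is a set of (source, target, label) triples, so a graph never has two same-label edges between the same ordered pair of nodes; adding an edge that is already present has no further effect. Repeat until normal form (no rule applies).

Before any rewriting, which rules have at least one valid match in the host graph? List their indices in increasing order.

Answer: [R1]

Rewrite trace:
R0: no valid match — LHS pattern not found
R1: 3 valid matches — {0↦1, 1↦7}, {0↦4, 1↦8}, {0↦5, 1↦6}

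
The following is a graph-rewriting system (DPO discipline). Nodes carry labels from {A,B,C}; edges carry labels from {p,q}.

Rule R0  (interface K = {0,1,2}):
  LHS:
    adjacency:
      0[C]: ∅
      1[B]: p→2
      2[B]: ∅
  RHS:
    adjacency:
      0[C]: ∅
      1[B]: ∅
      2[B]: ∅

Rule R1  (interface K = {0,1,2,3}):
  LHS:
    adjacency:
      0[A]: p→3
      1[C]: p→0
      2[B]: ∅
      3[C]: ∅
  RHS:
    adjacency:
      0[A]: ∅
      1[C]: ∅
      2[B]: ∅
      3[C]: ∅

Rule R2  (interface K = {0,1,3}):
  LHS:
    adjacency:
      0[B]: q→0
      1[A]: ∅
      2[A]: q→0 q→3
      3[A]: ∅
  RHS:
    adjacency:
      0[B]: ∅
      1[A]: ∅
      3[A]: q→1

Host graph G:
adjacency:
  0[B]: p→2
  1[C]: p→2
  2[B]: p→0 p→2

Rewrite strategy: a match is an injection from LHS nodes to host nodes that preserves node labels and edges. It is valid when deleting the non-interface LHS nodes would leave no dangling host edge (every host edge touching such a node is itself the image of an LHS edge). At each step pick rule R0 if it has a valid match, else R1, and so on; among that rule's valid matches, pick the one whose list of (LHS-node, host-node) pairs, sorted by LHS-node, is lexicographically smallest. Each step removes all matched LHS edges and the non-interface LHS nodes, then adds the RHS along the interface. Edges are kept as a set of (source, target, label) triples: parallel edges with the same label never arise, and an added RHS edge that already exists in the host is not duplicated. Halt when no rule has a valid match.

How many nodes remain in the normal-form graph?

Answer: 3

Rewrite trace:
initial: |V|=3 |E|=4  E = 0-p->2 1-p->2 2-p->0 2-p->2
step 1: apply R0 at {0↦1, 1↦0, 2↦2}  → |V|=3 |E|=3  E = 1-p->2 2-p->0 2-p->2
step 2: apply R0 at {0↦1, 1↦2, 2↦0}  → |V|=3 |E|=2  E = 1-p->2 2-p->2
final graph: no rule applies after step 2
NF nodes: {0:B, 1:C, 2:B}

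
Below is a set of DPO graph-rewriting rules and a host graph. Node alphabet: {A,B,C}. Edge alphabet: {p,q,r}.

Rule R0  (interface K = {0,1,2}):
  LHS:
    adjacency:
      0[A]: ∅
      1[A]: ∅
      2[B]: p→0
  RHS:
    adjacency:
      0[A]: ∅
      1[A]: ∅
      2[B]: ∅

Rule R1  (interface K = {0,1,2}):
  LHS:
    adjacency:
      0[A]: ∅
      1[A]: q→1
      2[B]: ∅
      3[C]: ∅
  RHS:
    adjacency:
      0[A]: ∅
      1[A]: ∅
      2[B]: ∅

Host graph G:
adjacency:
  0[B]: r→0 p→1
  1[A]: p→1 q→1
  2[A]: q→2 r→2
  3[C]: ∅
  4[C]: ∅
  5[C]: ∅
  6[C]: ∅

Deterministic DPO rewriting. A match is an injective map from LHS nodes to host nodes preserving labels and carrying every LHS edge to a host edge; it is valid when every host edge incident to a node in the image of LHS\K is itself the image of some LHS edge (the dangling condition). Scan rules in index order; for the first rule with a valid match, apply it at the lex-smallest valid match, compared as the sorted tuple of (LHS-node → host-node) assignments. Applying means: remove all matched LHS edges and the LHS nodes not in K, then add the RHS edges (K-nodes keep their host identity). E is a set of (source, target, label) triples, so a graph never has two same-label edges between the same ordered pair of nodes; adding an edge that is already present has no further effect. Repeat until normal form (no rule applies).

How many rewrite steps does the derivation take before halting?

Answer: 3

Rewrite trace:
start.  V:7 E:6  edges: 0-r->0 0-p->1 1-p->1 1-q->1 2-q->2 2-r->2
1. fire R0 via {0↦1, 1↦2, 2↦0}  →  V:7 E:5  edges: 0-r->0 1-p->1 1-q->1 2-q->2 2-r->2
2. fire R1 via {0↦1, 1↦2, 2↦0, 3↦3}  →  V:6 E:4  edges: 0-r->0 1-p->1 1-q->1 2-r->2
3. fire R1 via {0↦2, 1↦1, 2↦0, 3↦4}  →  V:5 E:3  edges: 0-r->0 1-p->1 2-r->2
halt: no rule applies after step 3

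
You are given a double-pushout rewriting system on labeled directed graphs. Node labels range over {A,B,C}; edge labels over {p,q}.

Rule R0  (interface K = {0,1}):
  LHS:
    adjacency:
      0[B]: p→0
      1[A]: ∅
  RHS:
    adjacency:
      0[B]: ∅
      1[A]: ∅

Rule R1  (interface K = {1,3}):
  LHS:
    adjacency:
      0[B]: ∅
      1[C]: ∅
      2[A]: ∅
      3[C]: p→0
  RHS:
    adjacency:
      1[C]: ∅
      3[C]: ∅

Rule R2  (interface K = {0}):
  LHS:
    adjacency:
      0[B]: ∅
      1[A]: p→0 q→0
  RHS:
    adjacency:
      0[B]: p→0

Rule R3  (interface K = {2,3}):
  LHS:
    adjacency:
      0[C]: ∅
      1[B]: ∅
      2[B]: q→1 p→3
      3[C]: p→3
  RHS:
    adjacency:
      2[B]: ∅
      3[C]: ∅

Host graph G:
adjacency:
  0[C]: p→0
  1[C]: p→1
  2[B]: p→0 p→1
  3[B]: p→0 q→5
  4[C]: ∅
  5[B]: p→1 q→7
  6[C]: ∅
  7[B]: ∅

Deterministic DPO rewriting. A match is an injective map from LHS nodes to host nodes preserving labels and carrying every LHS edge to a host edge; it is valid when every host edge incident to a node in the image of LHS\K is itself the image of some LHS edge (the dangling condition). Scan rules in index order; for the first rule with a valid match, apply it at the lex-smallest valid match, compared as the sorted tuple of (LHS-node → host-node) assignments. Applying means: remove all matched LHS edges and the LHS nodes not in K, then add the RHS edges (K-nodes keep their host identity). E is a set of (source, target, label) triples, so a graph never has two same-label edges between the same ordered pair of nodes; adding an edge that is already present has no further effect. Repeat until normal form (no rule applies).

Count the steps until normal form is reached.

Answer: 2

Steps:
[0] host  ⇒  8 nodes, 8 edges  {0-p->0 1-p->1 2-p->0 2-p->1 3-p->0 3-q->5 5-p->1 5-q->7}
[1] R3 @ {0↦4, 1↦7, 2↦5, 3↦1}  ⇒  6 nodes, 5 edges  {0-p->0 2-p->0 2-p->1 3-p->0 3-q->5}
[2] R3 @ {0↦6, 1↦5, 2↦3, 3↦0}  ⇒  4 nodes, 2 edges  {2-p->0 2-p->1}
normal form: no rule applies after step 2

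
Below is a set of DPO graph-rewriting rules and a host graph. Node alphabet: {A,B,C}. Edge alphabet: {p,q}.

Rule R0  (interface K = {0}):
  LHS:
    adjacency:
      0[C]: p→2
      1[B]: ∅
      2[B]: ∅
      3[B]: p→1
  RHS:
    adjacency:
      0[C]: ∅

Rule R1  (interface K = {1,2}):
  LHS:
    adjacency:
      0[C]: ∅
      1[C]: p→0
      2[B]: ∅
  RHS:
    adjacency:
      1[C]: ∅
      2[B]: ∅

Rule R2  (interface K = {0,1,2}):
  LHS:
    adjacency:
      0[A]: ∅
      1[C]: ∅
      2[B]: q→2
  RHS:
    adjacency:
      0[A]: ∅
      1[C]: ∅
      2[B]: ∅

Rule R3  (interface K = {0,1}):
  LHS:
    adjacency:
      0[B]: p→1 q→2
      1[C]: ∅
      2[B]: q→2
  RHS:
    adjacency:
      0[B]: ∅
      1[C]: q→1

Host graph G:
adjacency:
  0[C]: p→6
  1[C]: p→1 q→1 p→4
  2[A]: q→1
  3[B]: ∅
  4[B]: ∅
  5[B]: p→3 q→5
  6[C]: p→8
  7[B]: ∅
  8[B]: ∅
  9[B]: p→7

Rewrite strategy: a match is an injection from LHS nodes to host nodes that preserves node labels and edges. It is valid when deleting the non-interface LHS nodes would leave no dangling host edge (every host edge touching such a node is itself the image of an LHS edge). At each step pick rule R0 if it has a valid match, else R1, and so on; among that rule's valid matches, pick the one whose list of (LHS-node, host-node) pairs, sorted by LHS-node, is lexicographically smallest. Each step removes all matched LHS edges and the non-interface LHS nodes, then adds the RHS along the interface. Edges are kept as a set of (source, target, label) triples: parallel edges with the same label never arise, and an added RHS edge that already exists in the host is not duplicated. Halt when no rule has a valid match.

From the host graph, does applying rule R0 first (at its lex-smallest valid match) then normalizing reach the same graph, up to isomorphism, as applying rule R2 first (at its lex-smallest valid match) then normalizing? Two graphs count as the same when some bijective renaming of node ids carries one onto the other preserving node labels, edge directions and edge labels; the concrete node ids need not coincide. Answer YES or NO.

branch R0-first: apply at {0↦1, 1↦7, 2↦4, 3↦9} → |E|=7, then 2 more step(s) → NF |V|=4 |E|=4 V={0:C, 1:C, 2:A, 6:C} E=0-p->6 1-p->1 1-q->1 2-q->1
branch R2-first: apply at {0↦2, 1↦0, 2↦5} → |E|=8, then 2 more step(s) → NF |V|=4 |E|=4 V={0:C, 1:C, 2:A, 6:C} E=0-p->6 1-p->1 1-q->1 2-q->1
graphs isomorphic (equal up to label-preserving node renaming)

Answer: YES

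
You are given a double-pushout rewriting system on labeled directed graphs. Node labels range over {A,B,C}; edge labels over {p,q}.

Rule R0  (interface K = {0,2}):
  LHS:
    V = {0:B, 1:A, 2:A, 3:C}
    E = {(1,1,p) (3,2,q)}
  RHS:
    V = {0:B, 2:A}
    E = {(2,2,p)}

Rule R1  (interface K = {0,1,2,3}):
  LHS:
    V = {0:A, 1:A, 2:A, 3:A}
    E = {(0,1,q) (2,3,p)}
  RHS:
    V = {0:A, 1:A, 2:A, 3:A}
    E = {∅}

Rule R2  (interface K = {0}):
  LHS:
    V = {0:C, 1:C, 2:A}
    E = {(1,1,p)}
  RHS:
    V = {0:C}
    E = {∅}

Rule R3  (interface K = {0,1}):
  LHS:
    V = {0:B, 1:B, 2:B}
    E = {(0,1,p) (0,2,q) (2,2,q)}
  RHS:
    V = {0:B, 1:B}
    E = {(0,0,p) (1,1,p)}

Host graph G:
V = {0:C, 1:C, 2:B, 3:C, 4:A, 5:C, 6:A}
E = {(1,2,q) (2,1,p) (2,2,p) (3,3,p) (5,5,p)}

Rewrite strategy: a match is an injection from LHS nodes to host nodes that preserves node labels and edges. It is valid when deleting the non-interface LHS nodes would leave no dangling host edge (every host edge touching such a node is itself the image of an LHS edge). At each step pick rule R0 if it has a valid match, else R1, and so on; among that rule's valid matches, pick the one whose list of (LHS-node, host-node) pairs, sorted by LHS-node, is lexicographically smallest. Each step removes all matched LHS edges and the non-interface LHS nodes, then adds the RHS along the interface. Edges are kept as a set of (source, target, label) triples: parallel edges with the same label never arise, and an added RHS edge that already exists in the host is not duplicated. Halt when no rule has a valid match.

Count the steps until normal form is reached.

Answer: 2

Derivation:
initial: |V|=7 |E|=5  E = 1-q->2 2-p->1 2-p->2 3-p->3 5-p->5
step 1: apply R2 at {0↦0, 1↦3, 2↦4}  → |V|=5 |E|=4  E = 1-q->2 2-p->1 2-p->2 5-p->5
step 2: apply R2 at {0↦0, 1↦5, 2↦6}  → |V|=3 |E|=3  E = 1-q->2 2-p->1 2-p->2
normal form: no rule applies after step 2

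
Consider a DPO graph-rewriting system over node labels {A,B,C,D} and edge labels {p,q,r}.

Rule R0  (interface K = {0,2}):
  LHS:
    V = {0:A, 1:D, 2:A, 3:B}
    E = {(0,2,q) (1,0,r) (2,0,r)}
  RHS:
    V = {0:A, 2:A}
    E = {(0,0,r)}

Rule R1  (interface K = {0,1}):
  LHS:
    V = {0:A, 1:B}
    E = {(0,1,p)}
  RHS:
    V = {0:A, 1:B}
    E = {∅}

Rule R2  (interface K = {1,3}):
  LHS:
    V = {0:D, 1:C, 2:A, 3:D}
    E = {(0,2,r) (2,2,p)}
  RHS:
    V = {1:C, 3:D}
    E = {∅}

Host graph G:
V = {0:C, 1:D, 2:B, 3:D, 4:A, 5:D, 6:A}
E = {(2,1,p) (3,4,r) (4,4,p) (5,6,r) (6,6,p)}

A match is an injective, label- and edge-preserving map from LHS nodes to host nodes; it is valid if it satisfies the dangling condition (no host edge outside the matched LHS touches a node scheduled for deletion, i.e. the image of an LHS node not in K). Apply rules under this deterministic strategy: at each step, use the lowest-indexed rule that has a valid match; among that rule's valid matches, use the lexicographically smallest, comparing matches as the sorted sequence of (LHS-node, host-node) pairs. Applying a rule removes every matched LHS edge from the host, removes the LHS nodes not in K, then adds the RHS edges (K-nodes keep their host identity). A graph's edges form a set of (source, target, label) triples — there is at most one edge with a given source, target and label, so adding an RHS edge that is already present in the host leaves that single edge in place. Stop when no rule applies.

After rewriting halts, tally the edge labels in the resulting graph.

Answer: p:1

Derivation:
[0] host  ⇒  7 nodes, 5 edges  {2-p->1 3-r->4 4-p->4 5-r->6 6-p->6}
[1] R2 @ {0↦3, 1↦0, 2↦4, 3↦1}  ⇒  5 nodes, 3 edges  {2-p->1 5-r->6 6-p->6}
[2] R2 @ {0↦5, 1↦0, 2↦6, 3↦1}  ⇒  3 nodes, 1 edges  {2-p->1}
halt: no rule applies after step 2
NF edges: [(2, 1, 'p')]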